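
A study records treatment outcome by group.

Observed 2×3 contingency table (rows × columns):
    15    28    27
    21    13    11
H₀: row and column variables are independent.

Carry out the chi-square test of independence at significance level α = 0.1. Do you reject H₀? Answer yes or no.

Row totals [70, 45], col totals [36, 41, 38], n=115
χ² = (15−21.91)²/21.91 + (28−24.96)²/24.96 + (27−23.13)²/23.13 + (21−14.09)²/14.09 + (13−16.04)²/16.04 + (11−14.87)²/14.87 = 8.1763
df = 2
p-value (upper-tail) = 0.01677
At α=0.1: p < α → reject H₀

reject H₀: yes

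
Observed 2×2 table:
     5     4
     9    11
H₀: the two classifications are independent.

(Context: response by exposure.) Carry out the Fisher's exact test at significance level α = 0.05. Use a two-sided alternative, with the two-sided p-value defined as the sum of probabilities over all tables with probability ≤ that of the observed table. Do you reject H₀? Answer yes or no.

reject H₀: no

Margins: r₁=9, r₂=20, c₁=14, c₂=15, n=29
p_obs = C(9,5)·C(20,9)/C(29,14); sum pmf over tables with pmf ≤ p_obs
p-value (two-sided) = 0.69985
At α=0.05: p ≥ α → fail to reject H₀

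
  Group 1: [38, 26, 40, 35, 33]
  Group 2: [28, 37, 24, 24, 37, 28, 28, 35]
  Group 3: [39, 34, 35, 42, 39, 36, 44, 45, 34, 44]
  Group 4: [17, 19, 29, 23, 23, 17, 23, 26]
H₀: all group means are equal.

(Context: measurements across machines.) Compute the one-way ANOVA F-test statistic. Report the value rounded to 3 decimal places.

Group means [34.40, 30.12, 39.20, 22.12], grand mean 31.677
SSB = Σnᵢ(x̄ᵢ−x̄)² = 1352.224; SSW = ΣΣ(x−x̄ᵢ)² = 620.550
MSB = 1352.224/3 = 450.7414; MSW = 620.550/27 = 22.9833
F = MSB/MSW = 19.6117
df = (3, 27)

test statistic = 19.612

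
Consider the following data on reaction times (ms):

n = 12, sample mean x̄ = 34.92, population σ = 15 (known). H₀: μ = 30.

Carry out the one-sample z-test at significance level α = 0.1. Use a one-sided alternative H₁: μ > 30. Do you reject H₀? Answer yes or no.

reject H₀: no

SE = σ/√n = 15/√12 = 4.3301
z = (x̄−μ₀)/SE = (34.92−30)/4.3301 = 1.1362
p-value (one-sided, H₁ greater) = 0.12793
At α=0.1: p ≥ α → fail to reject H₀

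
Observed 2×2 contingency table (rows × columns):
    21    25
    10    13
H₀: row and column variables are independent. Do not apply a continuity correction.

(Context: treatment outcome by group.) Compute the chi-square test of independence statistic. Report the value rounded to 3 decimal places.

Row totals [46, 23], col totals [31, 38], n=69
χ² = (21−20.67)²/20.67 + (25−25.33)²/25.33 + (10−10.33)²/10.33 + (13−12.67)²/12.67 = 0.0293
df = 1

test statistic = 0.029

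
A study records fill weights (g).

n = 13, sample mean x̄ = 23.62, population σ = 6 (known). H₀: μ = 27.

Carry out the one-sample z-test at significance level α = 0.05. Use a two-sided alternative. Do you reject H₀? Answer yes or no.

SE = σ/√n = 6/√13 = 1.6641
z = (x̄−μ₀)/SE = (23.62−27)/1.6641 = -2.0311
p-value (two-sided) = 0.04224
At α=0.05: p < α → reject H₀

reject H₀: yes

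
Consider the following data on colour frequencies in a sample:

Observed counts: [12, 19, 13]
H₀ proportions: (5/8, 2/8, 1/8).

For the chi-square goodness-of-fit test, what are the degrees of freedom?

df = k − 1 = 3 − 1 = 2

degrees of freedom = 2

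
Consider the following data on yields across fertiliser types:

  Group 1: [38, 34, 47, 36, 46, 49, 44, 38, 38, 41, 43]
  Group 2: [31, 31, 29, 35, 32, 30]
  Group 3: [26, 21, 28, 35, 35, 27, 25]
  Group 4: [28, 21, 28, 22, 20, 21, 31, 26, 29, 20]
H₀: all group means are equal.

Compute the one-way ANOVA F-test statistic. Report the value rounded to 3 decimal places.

test statistic = 27.549

Group means [41.27, 31.33, 28.14, 24.60], grand mean 31.912
SSB = Σnᵢ(x̄ᵢ−x̄)² = 1599.963; SSW = ΣΣ(x−x̄ᵢ)² = 580.772
MSB = 1599.963/3 = 533.3210; MSW = 580.772/30 = 19.3591
F = MSB/MSW = 27.5489
df = (3, 30)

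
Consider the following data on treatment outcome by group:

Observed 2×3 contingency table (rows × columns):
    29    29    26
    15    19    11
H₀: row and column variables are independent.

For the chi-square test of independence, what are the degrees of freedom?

df = (r−1)(c−1) = (2−1)·(3−1) = 2

degrees of freedom = 2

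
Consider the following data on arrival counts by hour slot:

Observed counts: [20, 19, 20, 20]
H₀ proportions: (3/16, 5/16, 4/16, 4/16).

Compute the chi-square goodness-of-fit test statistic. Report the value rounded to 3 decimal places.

test statistic = 3.133

n = 79; E_i = n·p_i = [14.81, 24.69, 19.75, 19.75]
χ² = (20−14.81)²/14.81 + (19−24.69)²/24.69 + (20−19.75)²/19.75 + (20−19.75)²/19.75 = 3.1333
df = 3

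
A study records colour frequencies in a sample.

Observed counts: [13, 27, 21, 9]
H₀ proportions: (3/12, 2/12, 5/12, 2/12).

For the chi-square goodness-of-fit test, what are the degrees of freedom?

degrees of freedom = 3

df = k − 1 = 4 − 1 = 3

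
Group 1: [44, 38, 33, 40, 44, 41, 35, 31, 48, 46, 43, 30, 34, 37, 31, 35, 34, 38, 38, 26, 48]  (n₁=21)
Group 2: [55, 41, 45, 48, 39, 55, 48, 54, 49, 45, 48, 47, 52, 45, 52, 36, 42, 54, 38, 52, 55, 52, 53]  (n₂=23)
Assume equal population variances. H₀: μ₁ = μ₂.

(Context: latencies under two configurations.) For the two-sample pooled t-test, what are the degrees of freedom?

degrees of freedom = 42

df = n₁ + n₂ − 2 = 21 + 23 − 2 = 42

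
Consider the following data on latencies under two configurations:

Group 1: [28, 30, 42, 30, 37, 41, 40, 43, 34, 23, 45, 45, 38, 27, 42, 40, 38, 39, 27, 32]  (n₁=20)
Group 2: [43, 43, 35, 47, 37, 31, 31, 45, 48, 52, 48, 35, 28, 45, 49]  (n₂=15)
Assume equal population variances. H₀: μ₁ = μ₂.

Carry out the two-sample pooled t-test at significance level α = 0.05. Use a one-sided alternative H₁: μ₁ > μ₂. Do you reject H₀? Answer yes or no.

reject H₀: no

x̄₁=36.050, s₁=6.669, n₁=20
x̄₂=41.133, s₂=7.633, n₂=15
s_p² = [19·6.669² + 14·7.633²]/33 = 50.3237
SE = √(s_p²·(1/20+1/15)) = 2.4230
t = (36.050−41.133)/2.4230 = -2.0979
df = 33
p-value (one-sided, H₁ greater) = 0.97817
At α=0.05: p ≥ α → fail to reject H₀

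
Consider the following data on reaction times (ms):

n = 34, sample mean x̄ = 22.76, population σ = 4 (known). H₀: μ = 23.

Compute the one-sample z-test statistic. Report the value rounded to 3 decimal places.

test statistic = -0.350

SE = σ/√n = 4/√34 = 0.6860
z = (x̄−μ₀)/SE = (22.76−23)/0.6860 = -0.3499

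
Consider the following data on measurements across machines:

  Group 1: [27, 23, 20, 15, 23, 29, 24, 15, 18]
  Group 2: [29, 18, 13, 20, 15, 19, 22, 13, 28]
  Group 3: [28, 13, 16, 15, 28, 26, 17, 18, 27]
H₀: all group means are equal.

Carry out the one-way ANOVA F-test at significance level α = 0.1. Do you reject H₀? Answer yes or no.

Group means [21.56, 19.67, 20.89], grand mean 20.704
SSB = Σnᵢ(x̄ᵢ−x̄)² = 16.519; SSW = ΣΣ(x−x̄ᵢ)² = 781.111
MSB = 16.519/2 = 8.2593; MSW = 781.111/24 = 32.5463
F = MSB/MSW = 0.2538
df = (2, 24)
p-value (upper-tail) = 0.77793
At α=0.1: p ≥ α → fail to reject H₀

reject H₀: no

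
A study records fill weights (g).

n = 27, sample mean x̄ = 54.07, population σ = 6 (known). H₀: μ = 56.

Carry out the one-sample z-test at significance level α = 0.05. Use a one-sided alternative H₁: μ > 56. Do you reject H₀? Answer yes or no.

reject H₀: no

SE = σ/√n = 6/√27 = 1.1547
z = (x̄−μ₀)/SE = (54.07−56)/1.1547 = -1.6714
p-value (one-sided, H₁ greater) = 0.95268
At α=0.05: p ≥ α → fail to reject H₀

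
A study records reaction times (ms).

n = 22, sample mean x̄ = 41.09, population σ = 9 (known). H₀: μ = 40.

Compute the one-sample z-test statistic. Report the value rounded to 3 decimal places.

SE = σ/√n = 9/√22 = 1.9188
z = (x̄−μ₀)/SE = (41.09−40)/1.9188 = 0.5681

test statistic = 0.568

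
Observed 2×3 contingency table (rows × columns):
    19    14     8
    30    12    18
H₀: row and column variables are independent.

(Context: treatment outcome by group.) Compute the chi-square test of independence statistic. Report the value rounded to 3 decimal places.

Row totals [41, 60], col totals [49, 26, 26], n=101
χ² = (19−19.89)²/19.89 + (14−10.55)²/10.55 + (8−10.55)²/10.55 + (30−29.11)²/29.11 + (12−15.45)²/15.45 + (18−15.45)²/15.45 = 3.0013
df = 2

test statistic = 3.001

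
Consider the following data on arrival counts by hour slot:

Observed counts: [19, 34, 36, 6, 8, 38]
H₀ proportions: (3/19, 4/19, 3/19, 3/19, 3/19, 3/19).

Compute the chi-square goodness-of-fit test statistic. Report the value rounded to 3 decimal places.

n = 141; E_i = n·p_i = [22.26, 29.68, 22.26, 22.26, 22.26, 22.26]
χ² = (19−22.26)²/22.26 + (34−29.68)²/29.68 + (36−22.26)²/22.26 + (6−22.26)²/22.26 + (8−22.26)²/22.26 + (38−22.26)²/22.26 = 41.7234
df = 5

test statistic = 41.723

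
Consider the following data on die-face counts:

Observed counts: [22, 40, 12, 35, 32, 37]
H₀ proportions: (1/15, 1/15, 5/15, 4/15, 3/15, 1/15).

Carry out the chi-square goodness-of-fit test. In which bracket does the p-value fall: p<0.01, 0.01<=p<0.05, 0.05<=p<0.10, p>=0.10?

p-value bracket: p<0.01

n = 178; E_i = n·p_i = [11.87, 11.87, 59.33, 47.47, 35.60, 11.87]
χ² = (22−11.87)²/11.87 + (40−11.87)²/11.87 + (12−59.33)²/59.33 + (35−47.47)²/47.47 + (32−35.60)²/35.60 + (37−11.87)²/11.87 = 169.9817
df = 5
p-value (upper-tail) = 0.00000
→ bracket: p<0.01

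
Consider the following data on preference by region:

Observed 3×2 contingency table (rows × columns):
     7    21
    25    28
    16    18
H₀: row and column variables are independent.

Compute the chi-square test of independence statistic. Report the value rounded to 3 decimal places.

Row totals [28, 53, 34], col totals [48, 67], n=115
χ² = (7−11.69)²/11.69 + (21−16.31)²/16.31 + (25−22.12)²/22.12 + (28−30.88)²/30.88 + (16−14.19)²/14.19 + (18−19.81)²/19.81 = 4.2647
df = 2

test statistic = 4.265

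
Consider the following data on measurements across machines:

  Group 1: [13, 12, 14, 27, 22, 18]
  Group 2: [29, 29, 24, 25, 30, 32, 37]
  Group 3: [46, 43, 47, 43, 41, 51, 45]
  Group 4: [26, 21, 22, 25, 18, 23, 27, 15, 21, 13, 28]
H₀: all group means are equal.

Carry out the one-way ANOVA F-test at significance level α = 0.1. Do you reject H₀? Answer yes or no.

Group means [17.67, 29.43, 45.14, 21.73], grand mean 27.968
SSB = Σnᵢ(x̄ᵢ−x̄)² = 3144.881; SSW = ΣΣ(x−x̄ᵢ)² = 586.087
MSB = 3144.881/3 = 1048.2937; MSW = 586.087/27 = 21.7069
F = MSB/MSW = 48.2931
df = (3, 27)
p-value (upper-tail) = 0.00000
At α=0.1: p < α → reject H₀

reject H₀: yes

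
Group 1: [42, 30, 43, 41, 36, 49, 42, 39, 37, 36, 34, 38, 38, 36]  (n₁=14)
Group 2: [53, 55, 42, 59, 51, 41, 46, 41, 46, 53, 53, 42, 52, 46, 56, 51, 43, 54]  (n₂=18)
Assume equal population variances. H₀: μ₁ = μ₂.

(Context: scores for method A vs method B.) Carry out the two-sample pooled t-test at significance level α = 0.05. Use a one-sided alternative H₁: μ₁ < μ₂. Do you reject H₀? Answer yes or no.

reject H₀: yes

x̄₁=38.643, s₁=4.601, n₁=14
x̄₂=49.111, s₂=5.759, n₂=18
s_p² = [13·4.601² + 17·5.759²]/30 = 27.9664
SE = √(s_p²·(1/14+1/18)) = 1.8845
t = (38.643−49.111)/1.8845 = -5.5550
df = 30
p-value (one-sided, H₁ less) = 0.00000
At α=0.05: p < α → reject H₀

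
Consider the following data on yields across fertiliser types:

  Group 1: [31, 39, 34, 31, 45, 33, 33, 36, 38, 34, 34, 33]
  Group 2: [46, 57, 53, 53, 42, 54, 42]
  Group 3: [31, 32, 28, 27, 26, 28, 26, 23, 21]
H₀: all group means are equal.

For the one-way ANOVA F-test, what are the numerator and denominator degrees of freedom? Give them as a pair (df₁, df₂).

degrees of freedom = [2, 25]

k = 3 groups, N = 28 total
df = (k−1, N−k) = (3−1, 28−3) = (2, 25)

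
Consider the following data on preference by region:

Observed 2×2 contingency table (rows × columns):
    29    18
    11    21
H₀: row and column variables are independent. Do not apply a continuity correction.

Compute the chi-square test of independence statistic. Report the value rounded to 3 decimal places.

Row totals [47, 32], col totals [40, 39], n=79
χ² = (29−23.80)²/23.80 + (18−23.20)²/23.20 + (11−16.20)²/16.20 + (21−15.80)²/15.80 = 5.6877
df = 1

test statistic = 5.688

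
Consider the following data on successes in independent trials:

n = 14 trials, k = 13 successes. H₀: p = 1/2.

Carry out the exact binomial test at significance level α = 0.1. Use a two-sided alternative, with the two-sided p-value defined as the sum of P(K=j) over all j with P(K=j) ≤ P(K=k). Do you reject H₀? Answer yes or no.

reject H₀: yes

Exact binomial: n=14, k=13, p₀=1/2=0.5000
P(X=j) = C(n,j)·p₀^j·(1−p₀)^(n−j); p = Σ P(X=j) over j with P(X=j) ≤ P(X=13)
p-value (two-sided) = 0.00183
At α=0.1: p < α → reject H₀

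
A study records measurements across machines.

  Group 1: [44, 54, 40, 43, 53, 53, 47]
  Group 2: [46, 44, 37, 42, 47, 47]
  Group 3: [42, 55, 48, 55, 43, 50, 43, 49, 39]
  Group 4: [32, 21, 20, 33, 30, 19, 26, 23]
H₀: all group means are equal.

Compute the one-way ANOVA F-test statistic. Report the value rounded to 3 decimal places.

Group means [47.71, 43.83, 47.11, 25.50], grand mean 40.833
SSB = Σnᵢ(x̄ᵢ−x̄)² = 2621.016; SSW = ΣΣ(x−x̄ᵢ)² = 747.151
MSB = 2621.016/3 = 873.6720; MSW = 747.151/26 = 28.7366
F = MSB/MSW = 30.4028
df = (3, 26)

test statistic = 30.403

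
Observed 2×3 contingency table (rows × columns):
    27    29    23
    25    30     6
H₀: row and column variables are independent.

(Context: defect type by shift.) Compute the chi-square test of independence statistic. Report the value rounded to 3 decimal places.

Row totals [79, 61], col totals [52, 59, 29], n=140
χ² = (27−29.34)²/29.34 + (29−33.29)²/33.29 + (23−16.36)²/16.36 + (25−22.66)²/22.66 + (30−25.71)²/25.71 + (6−12.64)²/12.64 = 7.8753
df = 2

test statistic = 7.875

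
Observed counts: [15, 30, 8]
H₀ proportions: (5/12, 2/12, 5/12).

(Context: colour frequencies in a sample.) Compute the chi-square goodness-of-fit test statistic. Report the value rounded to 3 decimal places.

n = 53; E_i = n·p_i = [22.08, 8.83, 22.08]
χ² = (15−22.08)²/22.08 + (30−8.83)²/8.83 + (8−22.08)²/22.08 = 61.9736
df = 2

test statistic = 61.974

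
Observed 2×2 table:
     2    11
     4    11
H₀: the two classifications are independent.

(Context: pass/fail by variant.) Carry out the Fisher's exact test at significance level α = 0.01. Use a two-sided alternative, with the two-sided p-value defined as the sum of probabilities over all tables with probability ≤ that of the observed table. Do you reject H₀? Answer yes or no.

reject H₀: no

Margins: r₁=13, r₂=15, c₁=6, c₂=22, n=28
p_obs = C(13,2)·C(15,4)/C(28,6); sum pmf over tables with pmf ≤ p_obs
p-value (two-sided) = 0.65459
At α=0.01: p ≥ α → fail to reject H₀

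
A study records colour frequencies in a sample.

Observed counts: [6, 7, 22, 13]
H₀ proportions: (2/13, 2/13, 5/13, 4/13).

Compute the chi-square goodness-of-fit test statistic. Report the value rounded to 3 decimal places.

n = 48; E_i = n·p_i = [7.38, 7.38, 18.46, 14.77]
χ² = (6−7.38)²/7.38 + (7−7.38)²/7.38 + (22−18.46)²/18.46 + (13−14.77)²/14.77 = 1.1698
df = 3

test statistic = 1.170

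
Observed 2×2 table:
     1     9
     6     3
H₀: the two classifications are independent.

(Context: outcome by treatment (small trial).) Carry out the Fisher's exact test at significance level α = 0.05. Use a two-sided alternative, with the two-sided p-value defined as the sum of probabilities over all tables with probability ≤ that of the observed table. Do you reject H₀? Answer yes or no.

Margins: r₁=10, r₂=9, c₁=7, c₂=12, n=19
p_obs = C(10,1)·C(9,6)/C(19,7); sum pmf over tables with pmf ≤ p_obs
p-value (two-sided) = 0.01977
At α=0.05: p < α → reject H₀

reject H₀: yes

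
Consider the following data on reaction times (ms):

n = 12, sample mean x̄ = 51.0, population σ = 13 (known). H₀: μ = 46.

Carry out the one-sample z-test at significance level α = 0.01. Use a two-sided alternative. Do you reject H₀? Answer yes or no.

reject H₀: no

SE = σ/√n = 13/√12 = 3.7528
z = (x̄−μ₀)/SE = (51.0−46)/3.7528 = 1.3323
p-value (two-sided) = 0.18275
At α=0.01: p ≥ α → fail to reject H₀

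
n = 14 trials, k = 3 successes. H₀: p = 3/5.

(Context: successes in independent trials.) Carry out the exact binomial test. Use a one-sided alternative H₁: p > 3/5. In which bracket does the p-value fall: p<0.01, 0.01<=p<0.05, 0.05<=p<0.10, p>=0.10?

Exact binomial: n=14, k=3, p₀=3/5=0.6000
P(X≥3) from Σ C(n,i)·p₀^i·(1−p₀)^(n−i)
p-value (one-sided, H₁ greater) = 0.99939
→ bracket: p>=0.10

p-value bracket: p>=0.10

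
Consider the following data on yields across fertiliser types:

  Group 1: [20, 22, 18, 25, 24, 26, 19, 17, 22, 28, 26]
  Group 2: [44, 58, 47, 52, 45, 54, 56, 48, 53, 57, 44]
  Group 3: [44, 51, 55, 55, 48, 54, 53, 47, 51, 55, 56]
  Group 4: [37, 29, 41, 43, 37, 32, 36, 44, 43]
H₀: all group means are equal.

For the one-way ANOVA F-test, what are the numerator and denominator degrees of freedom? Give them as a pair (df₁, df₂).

degrees of freedom = [3, 38]

k = 4 groups, N = 42 total
df = (k−1, N−k) = (4−1, 42−4) = (3, 38)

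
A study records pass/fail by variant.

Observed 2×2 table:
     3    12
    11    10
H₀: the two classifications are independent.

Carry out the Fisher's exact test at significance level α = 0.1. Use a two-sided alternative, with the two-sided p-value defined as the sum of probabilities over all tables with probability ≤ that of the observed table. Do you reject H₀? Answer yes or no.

reject H₀: yes

Margins: r₁=15, r₂=21, c₁=14, c₂=22, n=36
p_obs = C(15,3)·C(21,11)/C(36,14); sum pmf over tables with pmf ≤ p_obs
p-value (two-sided) = 0.08330
At α=0.1: p < α → reject H₀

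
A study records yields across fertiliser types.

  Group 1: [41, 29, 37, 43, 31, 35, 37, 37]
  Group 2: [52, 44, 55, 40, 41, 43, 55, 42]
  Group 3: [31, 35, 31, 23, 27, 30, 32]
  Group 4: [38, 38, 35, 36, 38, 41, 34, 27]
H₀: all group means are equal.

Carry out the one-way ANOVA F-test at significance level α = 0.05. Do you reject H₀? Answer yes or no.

Group means [36.25, 46.50, 29.86, 35.88], grand mean 37.355
SSB = Σnᵢ(x̄ᵢ−x̄)² = 1089.865; SSW = ΣΣ(x−x̄ᵢ)² = 649.232
MSB = 1089.865/3 = 363.2882; MSW = 649.232/27 = 24.0456
F = MSB/MSW = 15.1083
df = (3, 27)
p-value (upper-tail) = 0.00001
At α=0.05: p < α → reject H₀

reject H₀: yes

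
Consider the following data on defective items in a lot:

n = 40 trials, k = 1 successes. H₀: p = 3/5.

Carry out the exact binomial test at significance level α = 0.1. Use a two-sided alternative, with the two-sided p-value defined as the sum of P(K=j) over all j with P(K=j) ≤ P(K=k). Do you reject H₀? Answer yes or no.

reject H₀: yes

Exact binomial: n=40, k=1, p₀=3/5=0.6000
P(X=j) = C(n,j)·p₀^j·(1−p₀)^(n−j); p = Σ P(X=j) over j with P(X=j) ≤ P(X=1)
p-value (two-sided) = 0.00000
At α=0.1: p < α → reject H₀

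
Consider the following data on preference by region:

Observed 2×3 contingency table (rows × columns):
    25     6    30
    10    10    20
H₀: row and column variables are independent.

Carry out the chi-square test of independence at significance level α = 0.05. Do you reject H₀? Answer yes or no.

reject H₀: no

Row totals [61, 40], col totals [35, 16, 50], n=101
χ² = (25−21.14)²/21.14 + (6−9.66)²/9.66 + (30−30.20)²/30.20 + (10−13.86)²/13.86 + (10−6.34)²/6.34 + (20−19.80)²/19.80 = 5.2910
df = 2
p-value (upper-tail) = 0.07097
At α=0.05: p ≥ α → fail to reject H₀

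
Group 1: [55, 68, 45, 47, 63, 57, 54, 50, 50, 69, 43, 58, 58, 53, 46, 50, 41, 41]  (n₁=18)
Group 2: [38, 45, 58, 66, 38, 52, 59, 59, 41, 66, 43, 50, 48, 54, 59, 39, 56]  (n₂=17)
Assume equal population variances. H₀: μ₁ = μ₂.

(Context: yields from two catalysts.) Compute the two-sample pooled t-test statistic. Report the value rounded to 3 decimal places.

test statistic = 0.474

x̄₁=52.667, s₁=8.451, n₁=18
x̄₂=51.235, s₂=9.411, n₂=17
s_p² = [17·8.451² + 16·9.411²]/33 = 79.7291
SE = √(s_p²·(1/18+1/17)) = 3.0198
t = (52.667−51.235)/3.0198 = 0.4740
df = 33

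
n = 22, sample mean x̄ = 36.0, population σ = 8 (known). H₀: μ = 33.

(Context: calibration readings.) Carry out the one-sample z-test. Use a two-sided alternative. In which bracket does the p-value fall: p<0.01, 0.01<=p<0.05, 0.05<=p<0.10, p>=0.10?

SE = σ/√n = 8/√22 = 1.7056
z = (x̄−μ₀)/SE = (36.0−33)/1.7056 = 1.7589
p-value (two-sided) = 0.07859
→ bracket: 0.05<=p<0.10

p-value bracket: 0.05<=p<0.10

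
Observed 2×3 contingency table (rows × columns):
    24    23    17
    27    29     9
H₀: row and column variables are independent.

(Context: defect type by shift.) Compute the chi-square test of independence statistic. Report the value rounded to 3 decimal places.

Row totals [64, 65], col totals [51, 52, 26], n=129
χ² = (24−25.30)²/25.30 + (23−25.80)²/25.80 + (17−12.90)²/12.90 + (27−25.70)²/25.70 + (29−26.20)²/26.20 + (9−13.10)²/13.10 = 3.3228
df = 2

test statistic = 3.323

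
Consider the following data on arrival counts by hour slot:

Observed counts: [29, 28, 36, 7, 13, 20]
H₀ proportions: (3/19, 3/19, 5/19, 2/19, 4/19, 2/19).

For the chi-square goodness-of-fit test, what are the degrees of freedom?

degrees of freedom = 5

df = k − 1 = 6 − 1 = 5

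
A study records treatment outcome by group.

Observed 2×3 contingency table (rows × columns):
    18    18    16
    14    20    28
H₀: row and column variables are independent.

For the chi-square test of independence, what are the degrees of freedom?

df = (r−1)(c−1) = (2−1)·(3−1) = 2

degrees of freedom = 2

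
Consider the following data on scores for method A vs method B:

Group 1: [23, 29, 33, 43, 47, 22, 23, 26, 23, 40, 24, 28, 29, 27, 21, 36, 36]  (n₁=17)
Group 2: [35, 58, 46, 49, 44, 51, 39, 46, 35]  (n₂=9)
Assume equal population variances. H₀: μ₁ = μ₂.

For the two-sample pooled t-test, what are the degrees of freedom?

degrees of freedom = 24

df = n₁ + n₂ − 2 = 17 + 9 − 2 = 24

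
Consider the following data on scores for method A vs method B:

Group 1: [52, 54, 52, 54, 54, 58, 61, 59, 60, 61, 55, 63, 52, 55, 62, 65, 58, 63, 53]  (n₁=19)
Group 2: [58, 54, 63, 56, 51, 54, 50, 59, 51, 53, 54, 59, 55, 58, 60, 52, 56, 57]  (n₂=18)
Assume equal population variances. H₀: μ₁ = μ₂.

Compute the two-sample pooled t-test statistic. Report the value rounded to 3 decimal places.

test statistic = 1.440

x̄₁=57.421, s₁=4.286, n₁=19
x̄₂=55.556, s₂=3.535, n₂=18
s_p² = [18·4.286² + 17·3.535²]/35 = 15.5165
SE = √(s_p²·(1/19+1/18)) = 1.2956
t = (57.421−55.556)/1.2956 = 1.4398
df = 35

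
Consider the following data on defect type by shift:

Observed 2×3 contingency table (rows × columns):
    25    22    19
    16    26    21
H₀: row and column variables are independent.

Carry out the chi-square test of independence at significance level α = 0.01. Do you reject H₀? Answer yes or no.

reject H₀: no

Row totals [66, 63], col totals [41, 48, 40], n=129
χ² = (25−20.98)²/20.98 + (22−24.56)²/24.56 + (19−20.47)²/20.47 + (16−20.02)²/20.02 + (26−23.44)²/23.44 + (21−19.53)²/19.53 = 2.3404
df = 2
p-value (upper-tail) = 0.31030
At α=0.01: p ≥ α → fail to reject H₀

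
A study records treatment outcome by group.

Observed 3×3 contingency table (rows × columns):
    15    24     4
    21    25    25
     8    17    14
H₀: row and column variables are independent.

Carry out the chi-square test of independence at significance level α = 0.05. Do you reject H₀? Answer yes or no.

Row totals [43, 71, 39], col totals [44, 66, 43], n=153
χ² = (15−12.37)²/12.37 + (24−18.55)²/18.55 + (4−12.08)²/12.08 + (21−20.42)²/20.42 + (25−30.63)²/30.63 + (25−19.95)²/19.95 + (8−11.22)²/11.22 + (17−16.82)²/16.82 + (14−10.96)²/10.96 = 11.6648
df = 4
p-value (upper-tail) = 0.02003
At α=0.05: p < α → reject H₀

reject H₀: yes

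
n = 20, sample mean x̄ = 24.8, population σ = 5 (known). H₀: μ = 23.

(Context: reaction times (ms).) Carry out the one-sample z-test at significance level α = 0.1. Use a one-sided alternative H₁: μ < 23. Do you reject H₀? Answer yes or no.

reject H₀: no

SE = σ/√n = 5/√20 = 1.1180
z = (x̄−μ₀)/SE = (24.8−23)/1.1180 = 1.6100
p-value (one-sided, H₁ less) = 0.94630
At α=0.1: p ≥ α → fail to reject H₀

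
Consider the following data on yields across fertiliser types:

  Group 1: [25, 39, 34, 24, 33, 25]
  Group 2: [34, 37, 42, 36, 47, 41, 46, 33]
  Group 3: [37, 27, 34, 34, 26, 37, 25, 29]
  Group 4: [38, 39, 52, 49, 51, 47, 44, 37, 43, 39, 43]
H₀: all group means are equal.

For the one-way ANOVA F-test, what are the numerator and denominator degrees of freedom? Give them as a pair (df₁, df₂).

degrees of freedom = [3, 29]

k = 4 groups, N = 33 total
df = (k−1, N−k) = (4−1, 33−4) = (3, 29)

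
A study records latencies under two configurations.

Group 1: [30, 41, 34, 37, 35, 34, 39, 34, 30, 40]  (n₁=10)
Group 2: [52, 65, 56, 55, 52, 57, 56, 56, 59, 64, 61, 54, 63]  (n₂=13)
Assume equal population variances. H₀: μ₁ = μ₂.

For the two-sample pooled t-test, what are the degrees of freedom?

df = n₁ + n₂ − 2 = 10 + 13 − 2 = 21

degrees of freedom = 21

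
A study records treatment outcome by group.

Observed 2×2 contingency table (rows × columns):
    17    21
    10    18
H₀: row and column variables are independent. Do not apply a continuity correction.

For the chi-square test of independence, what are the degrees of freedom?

df = (r−1)(c−1) = (2−1)·(2−1) = 1

degrees of freedom = 1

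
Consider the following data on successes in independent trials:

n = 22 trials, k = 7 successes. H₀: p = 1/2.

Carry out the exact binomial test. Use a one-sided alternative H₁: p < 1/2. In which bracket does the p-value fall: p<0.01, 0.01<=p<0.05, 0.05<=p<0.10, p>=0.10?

Exact binomial: n=22, k=7, p₀=1/2=0.5000
P(X≤7) from Σ C(n,i)·p₀^i·(1−p₀)^(n−i)
p-value (one-sided, H₁ less) = 0.06690
→ bracket: 0.05<=p<0.10

p-value bracket: 0.05<=p<0.10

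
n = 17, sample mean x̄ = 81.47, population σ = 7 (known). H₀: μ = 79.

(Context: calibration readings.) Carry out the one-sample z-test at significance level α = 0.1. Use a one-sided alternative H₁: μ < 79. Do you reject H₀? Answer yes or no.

reject H₀: no

SE = σ/√n = 7/√17 = 1.6977
z = (x̄−μ₀)/SE = (81.47−79)/1.6977 = 1.4549
p-value (one-sided, H₁ less) = 0.92715
At α=0.1: p ≥ α → fail to reject H₀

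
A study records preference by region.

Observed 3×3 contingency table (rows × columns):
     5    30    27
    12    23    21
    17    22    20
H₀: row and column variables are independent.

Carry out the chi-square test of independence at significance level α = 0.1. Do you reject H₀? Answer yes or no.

reject H₀: yes

Row totals [62, 56, 59], col totals [34, 75, 68], n=177
χ² = (5−11.91)²/11.91 + (30−26.27)²/26.27 + (27−23.82)²/23.82 + (12−10.76)²/10.76 + (23−23.73)²/23.73 + (21−21.51)²/21.51 + (17−11.33)²/11.33 + (22−25.00)²/25.00 + (20−22.67)²/22.67 = 8.6481
df = 4
p-value (upper-tail) = 0.07052
At α=0.1: p < α → reject H₀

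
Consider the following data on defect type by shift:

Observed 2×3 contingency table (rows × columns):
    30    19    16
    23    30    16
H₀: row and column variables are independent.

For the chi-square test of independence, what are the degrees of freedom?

degrees of freedom = 2

df = (r−1)(c−1) = (2−1)·(3−1) = 2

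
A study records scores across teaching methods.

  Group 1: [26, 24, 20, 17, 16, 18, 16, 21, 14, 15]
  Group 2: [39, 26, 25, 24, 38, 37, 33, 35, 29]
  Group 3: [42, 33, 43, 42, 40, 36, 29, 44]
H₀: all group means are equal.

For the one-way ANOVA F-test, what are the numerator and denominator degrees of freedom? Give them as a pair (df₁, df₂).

degrees of freedom = [2, 24]

k = 3 groups, N = 27 total
df = (k−1, N−k) = (3−1, 27−3) = (2, 24)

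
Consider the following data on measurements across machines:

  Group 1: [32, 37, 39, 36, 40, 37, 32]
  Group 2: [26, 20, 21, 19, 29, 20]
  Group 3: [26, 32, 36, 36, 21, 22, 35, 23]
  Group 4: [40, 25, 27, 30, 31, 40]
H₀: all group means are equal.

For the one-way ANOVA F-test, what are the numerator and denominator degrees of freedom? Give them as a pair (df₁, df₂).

degrees of freedom = [3, 23]

k = 4 groups, N = 27 total
df = (k−1, N−k) = (4−1, 27−4) = (3, 23)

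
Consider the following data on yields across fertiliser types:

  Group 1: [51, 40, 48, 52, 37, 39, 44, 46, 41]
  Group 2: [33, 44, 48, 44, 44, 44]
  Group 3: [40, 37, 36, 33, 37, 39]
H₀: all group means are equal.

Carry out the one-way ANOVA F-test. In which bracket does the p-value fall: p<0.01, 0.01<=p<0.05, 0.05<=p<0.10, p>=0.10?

p-value bracket: 0.01<=p<0.05

Group means [44.22, 42.83, 37.00], grand mean 41.762
SSB = Σnᵢ(x̄ᵢ−x̄)² = 197.421; SSW = ΣΣ(x−x̄ᵢ)² = 390.389
MSB = 197.421/2 = 98.7103; MSW = 390.389/18 = 21.6883
F = MSB/MSW = 4.5513
df = (2, 18)
p-value (upper-tail) = 0.02514
→ bracket: 0.01<=p<0.05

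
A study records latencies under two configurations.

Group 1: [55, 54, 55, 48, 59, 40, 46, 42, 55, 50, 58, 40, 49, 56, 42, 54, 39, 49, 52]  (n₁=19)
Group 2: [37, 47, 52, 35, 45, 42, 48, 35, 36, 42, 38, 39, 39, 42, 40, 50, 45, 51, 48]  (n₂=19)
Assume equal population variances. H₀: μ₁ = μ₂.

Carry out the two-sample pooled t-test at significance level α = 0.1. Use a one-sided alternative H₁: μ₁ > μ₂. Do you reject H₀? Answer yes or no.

x̄₁=49.632, s₁=6.500, n₁=19
x̄₂=42.684, s₂=5.518, n₂=19
s_p² = [18·6.500² + 18·5.518²]/36 = 36.3480
SE = √(s_p²·(1/19+1/19)) = 1.9560
t = (49.632−42.684)/1.9560 = 3.5517
df = 36
p-value (one-sided, H₁ greater) = 0.00054
At α=0.1: p < α → reject H₀

reject H₀: yes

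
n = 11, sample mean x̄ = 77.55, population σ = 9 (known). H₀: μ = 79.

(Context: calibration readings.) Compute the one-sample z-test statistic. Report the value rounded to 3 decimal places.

SE = σ/√n = 9/√11 = 2.7136
z = (x̄−μ₀)/SE = (77.55−79)/2.7136 = -0.5343

test statistic = -0.534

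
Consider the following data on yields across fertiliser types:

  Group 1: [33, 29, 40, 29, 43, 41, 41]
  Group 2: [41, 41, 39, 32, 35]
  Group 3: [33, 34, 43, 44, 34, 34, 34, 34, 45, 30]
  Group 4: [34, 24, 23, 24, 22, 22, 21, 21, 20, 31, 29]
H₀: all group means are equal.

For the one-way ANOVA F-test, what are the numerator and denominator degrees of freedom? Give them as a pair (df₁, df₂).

degrees of freedom = [3, 29]

k = 4 groups, N = 33 total
df = (k−1, N−k) = (4−1, 33−4) = (3, 29)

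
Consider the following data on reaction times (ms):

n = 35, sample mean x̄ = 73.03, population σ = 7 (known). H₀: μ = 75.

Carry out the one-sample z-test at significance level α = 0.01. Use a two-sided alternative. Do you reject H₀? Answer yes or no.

SE = σ/√n = 7/√35 = 1.1832
z = (x̄−μ₀)/SE = (73.03−75)/1.1832 = -1.6650
p-value (two-sided) = 0.09592
At α=0.01: p ≥ α → fail to reject H₀

reject H₀: no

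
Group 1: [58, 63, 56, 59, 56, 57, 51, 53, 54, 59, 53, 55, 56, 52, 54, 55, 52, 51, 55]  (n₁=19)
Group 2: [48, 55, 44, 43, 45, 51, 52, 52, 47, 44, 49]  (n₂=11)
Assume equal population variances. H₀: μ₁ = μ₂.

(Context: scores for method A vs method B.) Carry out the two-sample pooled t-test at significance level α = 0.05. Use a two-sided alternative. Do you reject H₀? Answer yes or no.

reject H₀: yes

x̄₁=55.211, s₁=3.084, n₁=19
x̄₂=48.182, s₂=3.970, n₂=11
s_p² = [18·3.084² + 10·3.970²]/28 = 11.7427
SE = √(s_p²·(1/19+1/11)) = 1.2983
t = (55.211−48.182)/1.2983 = 5.4138
df = 28
p-value (two-sided) = 0.00001
At α=0.05: p < α → reject H₀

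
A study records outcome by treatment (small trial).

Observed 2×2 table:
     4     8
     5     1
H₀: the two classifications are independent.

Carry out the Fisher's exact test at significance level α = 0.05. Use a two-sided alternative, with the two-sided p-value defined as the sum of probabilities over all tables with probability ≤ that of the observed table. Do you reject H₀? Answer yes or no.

reject H₀: no

Margins: r₁=12, r₂=6, c₁=9, c₂=9, n=18
p_obs = C(12,4)·C(6,5)/C(18,9); sum pmf over tables with pmf ≤ p_obs
p-value (two-sided) = 0.13122
At α=0.05: p ≥ α → fail to reject H₀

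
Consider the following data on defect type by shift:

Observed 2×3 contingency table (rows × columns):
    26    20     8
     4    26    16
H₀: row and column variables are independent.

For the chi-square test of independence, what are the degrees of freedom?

degrees of freedom = 2

df = (r−1)(c−1) = (2−1)·(3−1) = 2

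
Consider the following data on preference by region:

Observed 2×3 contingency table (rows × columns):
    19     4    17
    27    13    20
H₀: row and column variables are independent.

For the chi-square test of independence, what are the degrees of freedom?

degrees of freedom = 2

df = (r−1)(c−1) = (2−1)·(3−1) = 2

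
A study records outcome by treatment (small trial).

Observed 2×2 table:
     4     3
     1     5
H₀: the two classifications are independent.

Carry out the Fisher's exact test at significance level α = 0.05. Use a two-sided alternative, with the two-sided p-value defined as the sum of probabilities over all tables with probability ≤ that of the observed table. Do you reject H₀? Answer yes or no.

reject H₀: no

Margins: r₁=7, r₂=6, c₁=5, c₂=8, n=13
p_obs = C(7,4)·C(6,1)/C(13,5); sum pmf over tables with pmf ≤ p_obs
p-value (two-sided) = 0.26573
At α=0.05: p ≥ α → fail to reject H₀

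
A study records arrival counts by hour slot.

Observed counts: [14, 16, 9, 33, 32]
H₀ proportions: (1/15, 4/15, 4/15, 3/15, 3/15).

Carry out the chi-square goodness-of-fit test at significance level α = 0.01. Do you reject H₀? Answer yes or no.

reject H₀: yes

n = 104; E_i = n·p_i = [6.93, 27.73, 27.73, 20.80, 20.80]
χ² = (14−6.93)²/6.93 + (16−27.73)²/27.73 + (9−27.73)²/27.73 + (33−20.80)²/20.80 + (32−20.80)²/20.80 = 38.0072
df = 4
p-value (upper-tail) = 0.00000
At α=0.01: p < α → reject H₀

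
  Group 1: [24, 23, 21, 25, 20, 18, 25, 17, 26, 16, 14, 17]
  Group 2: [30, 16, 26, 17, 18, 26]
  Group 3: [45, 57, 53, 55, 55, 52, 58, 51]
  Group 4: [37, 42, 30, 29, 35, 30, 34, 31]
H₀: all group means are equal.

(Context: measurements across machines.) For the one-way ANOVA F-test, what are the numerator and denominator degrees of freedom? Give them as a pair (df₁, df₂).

k = 4 groups, N = 34 total
df = (k−1, N−k) = (4−1, 34−4) = (3, 30)

degrees of freedom = [3, 30]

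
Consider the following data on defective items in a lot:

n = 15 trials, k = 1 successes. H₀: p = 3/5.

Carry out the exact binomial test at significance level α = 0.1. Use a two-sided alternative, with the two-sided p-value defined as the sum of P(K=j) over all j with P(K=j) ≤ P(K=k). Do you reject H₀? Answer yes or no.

Exact binomial: n=15, k=1, p₀=3/5=0.6000
P(X=j) = C(n,j)·p₀^j·(1−p₀)^(n−j); p = Σ P(X=j) over j with P(X=j) ≤ P(X=1)
p-value (two-sided) = 0.00003
At α=0.1: p < α → reject H₀

reject H₀: yes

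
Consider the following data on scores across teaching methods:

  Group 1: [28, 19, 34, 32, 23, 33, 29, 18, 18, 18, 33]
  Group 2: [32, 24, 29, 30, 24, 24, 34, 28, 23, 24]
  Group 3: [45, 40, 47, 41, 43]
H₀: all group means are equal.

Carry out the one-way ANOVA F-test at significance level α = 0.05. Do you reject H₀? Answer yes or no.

reject H₀: yes

Group means [25.91, 27.20, 43.20], grand mean 29.731
SSB = Σnᵢ(x̄ᵢ−x̄)² = 1131.806; SSW = ΣΣ(x−x̄ᵢ)² = 633.309
MSB = 1131.806/2 = 565.9031; MSW = 633.309/23 = 27.5352
F = MSB/MSW = 20.5520
df = (2, 23)
p-value (upper-tail) = 0.00001
At α=0.05: p < α → reject H₀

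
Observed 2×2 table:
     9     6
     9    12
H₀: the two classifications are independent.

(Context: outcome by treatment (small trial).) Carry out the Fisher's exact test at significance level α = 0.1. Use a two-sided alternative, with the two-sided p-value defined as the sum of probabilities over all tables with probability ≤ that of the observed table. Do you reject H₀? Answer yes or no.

reject H₀: no

Margins: r₁=15, r₂=21, c₁=18, c₂=18, n=36
p_obs = C(15,9)·C(21,9)/C(36,18); sum pmf over tables with pmf ≤ p_obs
p-value (two-sided) = 0.49979
At α=0.1: p ≥ α → fail to reject H₀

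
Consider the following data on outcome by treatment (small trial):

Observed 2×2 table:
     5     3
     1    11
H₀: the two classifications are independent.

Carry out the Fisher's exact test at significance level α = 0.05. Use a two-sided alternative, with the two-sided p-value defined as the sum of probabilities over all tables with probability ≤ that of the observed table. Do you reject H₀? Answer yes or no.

reject H₀: yes

Margins: r₁=8, r₂=12, c₁=6, c₂=14, n=20
p_obs = C(8,5)·C(12,1)/C(20,6); sum pmf over tables with pmf ≤ p_obs
p-value (two-sided) = 0.01806
At α=0.05: p < α → reject H₀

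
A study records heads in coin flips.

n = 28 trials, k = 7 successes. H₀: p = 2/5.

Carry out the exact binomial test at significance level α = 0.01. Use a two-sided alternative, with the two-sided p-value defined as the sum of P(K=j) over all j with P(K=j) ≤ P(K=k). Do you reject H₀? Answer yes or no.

reject H₀: no

Exact binomial: n=28, k=7, p₀=2/5=0.4000
P(X=j) = C(n,j)·p₀^j·(1−p₀)^(n−j); p = Σ P(X=j) over j with P(X=j) ≤ P(X=7)
p-value (two-sided) = 0.12396
At α=0.01: p ≥ α → fail to reject H₀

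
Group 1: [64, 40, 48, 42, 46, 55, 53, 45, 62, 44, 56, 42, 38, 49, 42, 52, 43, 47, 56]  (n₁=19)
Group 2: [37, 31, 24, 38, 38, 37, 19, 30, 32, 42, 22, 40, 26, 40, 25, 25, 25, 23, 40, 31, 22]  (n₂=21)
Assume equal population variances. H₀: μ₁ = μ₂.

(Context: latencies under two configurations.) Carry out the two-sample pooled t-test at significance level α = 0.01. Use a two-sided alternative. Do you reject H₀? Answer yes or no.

reject H₀: yes

x̄₁=48.632, s₁=7.418, n₁=19
x̄₂=30.810, s₂=7.373, n₂=21
s_p² = [18·7.418² + 20·7.373²]/38 = 54.6752
SE = √(s_p²·(1/19+1/21)) = 2.3412
t = (48.632−30.810)/2.3412 = 7.6124
df = 38
p-value (two-sided) = 0.00000
At α=0.01: p < α → reject H₀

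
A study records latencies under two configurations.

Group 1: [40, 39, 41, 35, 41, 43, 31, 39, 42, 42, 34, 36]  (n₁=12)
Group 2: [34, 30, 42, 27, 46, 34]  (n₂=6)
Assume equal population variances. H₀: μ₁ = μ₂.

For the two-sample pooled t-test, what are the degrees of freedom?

df = n₁ + n₂ − 2 = 12 + 6 − 2 = 16

degrees of freedom = 16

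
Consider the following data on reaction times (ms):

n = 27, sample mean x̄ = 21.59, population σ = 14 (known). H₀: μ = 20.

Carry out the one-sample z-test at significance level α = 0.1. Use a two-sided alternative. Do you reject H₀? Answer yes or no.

reject H₀: no

SE = σ/√n = 14/√27 = 2.6943
z = (x̄−μ₀)/SE = (21.59−20)/2.6943 = 0.5901
p-value (two-sided) = 0.55510
At α=0.1: p ≥ α → fail to reject H₀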